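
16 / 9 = 1.78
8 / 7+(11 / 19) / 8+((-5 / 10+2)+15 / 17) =65073 / 18088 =3.60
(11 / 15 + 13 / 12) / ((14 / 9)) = 327 / 280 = 1.17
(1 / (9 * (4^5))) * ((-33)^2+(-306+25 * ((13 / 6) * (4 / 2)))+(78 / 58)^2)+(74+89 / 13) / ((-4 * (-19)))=6666043651 / 5743236096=1.16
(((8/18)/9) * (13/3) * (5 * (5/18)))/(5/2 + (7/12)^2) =10400/99387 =0.10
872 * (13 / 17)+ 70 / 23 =261918 / 391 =669.87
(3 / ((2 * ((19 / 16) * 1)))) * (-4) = -96 / 19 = -5.05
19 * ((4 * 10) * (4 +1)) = 3800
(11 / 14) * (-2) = -11 / 7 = -1.57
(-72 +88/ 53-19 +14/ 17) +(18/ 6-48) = -120298/ 901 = -133.52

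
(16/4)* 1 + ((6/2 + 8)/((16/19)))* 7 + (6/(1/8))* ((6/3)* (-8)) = -10761/16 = -672.56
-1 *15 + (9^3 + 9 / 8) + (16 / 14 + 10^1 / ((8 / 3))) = 40321 / 56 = 720.02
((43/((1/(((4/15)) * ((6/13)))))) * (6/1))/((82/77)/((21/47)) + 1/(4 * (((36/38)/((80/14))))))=232848/28535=8.16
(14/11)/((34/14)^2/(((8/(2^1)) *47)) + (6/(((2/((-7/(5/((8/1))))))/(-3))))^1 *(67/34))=10962280/1711159703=0.01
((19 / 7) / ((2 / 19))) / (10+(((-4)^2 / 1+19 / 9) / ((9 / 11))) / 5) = 146205 / 81802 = 1.79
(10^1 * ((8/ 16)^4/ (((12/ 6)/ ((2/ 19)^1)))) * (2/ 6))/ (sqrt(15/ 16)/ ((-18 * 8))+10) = 8 * sqrt(15)/ 42024941+46080/ 42024941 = 0.00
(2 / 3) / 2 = 1 / 3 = 0.33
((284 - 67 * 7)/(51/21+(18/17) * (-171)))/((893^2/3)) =66045/16951373393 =0.00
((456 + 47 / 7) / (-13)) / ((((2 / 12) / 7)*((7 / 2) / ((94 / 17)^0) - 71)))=12956 / 585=22.15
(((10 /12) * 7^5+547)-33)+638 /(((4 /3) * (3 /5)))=45952 /3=15317.33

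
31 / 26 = 1.19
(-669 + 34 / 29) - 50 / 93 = -1802581 / 2697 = -668.37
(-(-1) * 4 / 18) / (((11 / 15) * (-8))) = -5 / 132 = -0.04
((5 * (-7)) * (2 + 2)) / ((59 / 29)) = -4060 / 59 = -68.81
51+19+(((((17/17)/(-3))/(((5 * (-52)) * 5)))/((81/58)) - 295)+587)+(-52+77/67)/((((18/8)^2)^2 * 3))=309737695883/857194650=361.34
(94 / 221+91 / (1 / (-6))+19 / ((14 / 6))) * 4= -3325628 / 1547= -2149.73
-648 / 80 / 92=-81 / 920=-0.09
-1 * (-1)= 1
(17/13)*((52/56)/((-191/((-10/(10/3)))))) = 0.02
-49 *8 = -392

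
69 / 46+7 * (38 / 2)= 269 / 2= 134.50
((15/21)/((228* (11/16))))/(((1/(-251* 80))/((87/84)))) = -2911600/30723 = -94.77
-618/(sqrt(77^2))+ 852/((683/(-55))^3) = -207817073466/24533122999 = -8.47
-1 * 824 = -824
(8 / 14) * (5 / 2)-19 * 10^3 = -132990 / 7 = -18998.57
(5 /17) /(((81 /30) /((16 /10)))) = 80 /459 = 0.17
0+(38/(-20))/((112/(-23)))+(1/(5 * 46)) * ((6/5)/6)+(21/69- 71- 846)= -118020033/128800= -916.30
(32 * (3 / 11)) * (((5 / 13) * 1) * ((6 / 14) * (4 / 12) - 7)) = -23040 / 1001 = -23.02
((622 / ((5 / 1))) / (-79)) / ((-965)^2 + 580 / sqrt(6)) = -69506634 / 41104329372065 + 36076 * sqrt(6) / 205521646860325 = -0.00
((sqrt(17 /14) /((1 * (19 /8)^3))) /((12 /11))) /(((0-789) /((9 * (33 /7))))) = -23232 * sqrt(238) /88391933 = -0.00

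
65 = 65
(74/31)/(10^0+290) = 74/9021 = 0.01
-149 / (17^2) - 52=-15177 / 289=-52.52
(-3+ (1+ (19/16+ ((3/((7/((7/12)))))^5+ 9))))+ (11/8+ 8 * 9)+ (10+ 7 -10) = 90689/1024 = 88.56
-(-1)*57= 57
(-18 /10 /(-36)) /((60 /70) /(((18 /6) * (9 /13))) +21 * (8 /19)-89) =-1197 /1909100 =-0.00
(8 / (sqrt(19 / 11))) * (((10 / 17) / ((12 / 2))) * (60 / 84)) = 200 * sqrt(209) / 6783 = 0.43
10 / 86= 5 / 43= 0.12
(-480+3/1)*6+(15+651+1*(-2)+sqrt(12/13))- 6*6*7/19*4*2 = -43778/19+2*sqrt(39)/13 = -2303.14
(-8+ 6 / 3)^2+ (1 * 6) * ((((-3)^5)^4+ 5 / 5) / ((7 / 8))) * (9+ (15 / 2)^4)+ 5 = 531061671915701 / 7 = 75865953130814.43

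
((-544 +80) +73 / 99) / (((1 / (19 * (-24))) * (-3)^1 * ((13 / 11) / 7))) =-48798232 / 117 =-417078.91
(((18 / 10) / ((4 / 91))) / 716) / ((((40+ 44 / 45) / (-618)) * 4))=-2277639 / 10562432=-0.22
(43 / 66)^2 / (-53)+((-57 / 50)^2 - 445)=-16005948898 / 36073125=-443.71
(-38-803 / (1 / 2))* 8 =-13152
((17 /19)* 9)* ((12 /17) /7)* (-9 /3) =-2.44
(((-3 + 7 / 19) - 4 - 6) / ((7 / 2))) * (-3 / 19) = 1440 / 2527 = 0.57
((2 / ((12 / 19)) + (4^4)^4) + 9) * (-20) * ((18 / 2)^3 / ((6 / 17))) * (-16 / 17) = 166988328941520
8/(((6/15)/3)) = 60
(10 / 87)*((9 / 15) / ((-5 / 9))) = -18 / 145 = -0.12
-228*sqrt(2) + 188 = -134.44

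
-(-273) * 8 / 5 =2184 / 5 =436.80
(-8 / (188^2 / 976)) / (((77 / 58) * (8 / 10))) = -35380 / 170093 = -0.21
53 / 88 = 0.60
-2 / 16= -1 / 8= -0.12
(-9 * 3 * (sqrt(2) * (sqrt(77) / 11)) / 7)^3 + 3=3- 39366 * sqrt(154) / 5929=-79.39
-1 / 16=-0.06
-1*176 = -176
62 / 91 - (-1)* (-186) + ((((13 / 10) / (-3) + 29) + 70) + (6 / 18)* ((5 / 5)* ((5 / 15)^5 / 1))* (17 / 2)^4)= -422401297 / 5307120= -79.59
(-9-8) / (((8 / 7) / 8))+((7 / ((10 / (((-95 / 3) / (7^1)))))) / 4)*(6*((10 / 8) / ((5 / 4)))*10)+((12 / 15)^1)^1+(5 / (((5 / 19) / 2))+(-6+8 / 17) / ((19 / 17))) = -25203 / 190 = -132.65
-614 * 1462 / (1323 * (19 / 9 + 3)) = -132.75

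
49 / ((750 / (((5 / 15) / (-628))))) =-49 / 1413000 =-0.00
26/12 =13/6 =2.17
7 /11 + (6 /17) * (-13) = -739 /187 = -3.95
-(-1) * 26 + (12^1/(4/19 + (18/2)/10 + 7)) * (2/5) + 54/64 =1352903/49312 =27.44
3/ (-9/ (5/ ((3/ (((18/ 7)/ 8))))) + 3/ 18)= -90/ 499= -0.18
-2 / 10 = -1 / 5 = -0.20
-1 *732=-732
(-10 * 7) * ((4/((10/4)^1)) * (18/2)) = -1008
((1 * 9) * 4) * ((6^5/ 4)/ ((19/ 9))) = 629856/ 19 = 33150.32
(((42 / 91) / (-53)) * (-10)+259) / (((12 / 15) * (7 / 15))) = 13388325 / 19292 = 693.98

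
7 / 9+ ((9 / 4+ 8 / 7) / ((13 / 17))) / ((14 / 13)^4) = 39462931 / 9680832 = 4.08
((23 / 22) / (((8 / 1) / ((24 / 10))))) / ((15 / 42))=483 / 550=0.88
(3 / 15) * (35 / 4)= 7 / 4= 1.75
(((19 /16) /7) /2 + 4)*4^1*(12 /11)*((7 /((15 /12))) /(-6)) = -183 /11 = -16.64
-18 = -18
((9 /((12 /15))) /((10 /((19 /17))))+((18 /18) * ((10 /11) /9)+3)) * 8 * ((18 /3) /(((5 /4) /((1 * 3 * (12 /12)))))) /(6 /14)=3286136 /2805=1171.53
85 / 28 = 3.04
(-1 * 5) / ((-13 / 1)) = 5 / 13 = 0.38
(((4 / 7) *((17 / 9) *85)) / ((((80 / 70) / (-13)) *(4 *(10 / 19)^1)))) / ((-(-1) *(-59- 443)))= 71383 / 72288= 0.99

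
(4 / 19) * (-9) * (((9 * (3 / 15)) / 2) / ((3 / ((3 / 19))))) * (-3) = 486 / 1805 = 0.27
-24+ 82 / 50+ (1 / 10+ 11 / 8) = -4177 / 200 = -20.88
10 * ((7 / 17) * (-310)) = -21700 / 17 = -1276.47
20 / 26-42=-536 / 13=-41.23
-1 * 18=-18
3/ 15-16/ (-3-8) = 91/ 55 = 1.65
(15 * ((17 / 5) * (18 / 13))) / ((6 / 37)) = 5661 / 13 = 435.46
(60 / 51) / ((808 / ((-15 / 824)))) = -75 / 2829616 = -0.00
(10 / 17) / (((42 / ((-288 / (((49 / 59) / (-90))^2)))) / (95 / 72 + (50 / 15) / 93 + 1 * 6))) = -3085969158000 / 8857289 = -348410.12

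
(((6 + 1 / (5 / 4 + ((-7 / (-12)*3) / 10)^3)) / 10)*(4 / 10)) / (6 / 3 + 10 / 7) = 0.08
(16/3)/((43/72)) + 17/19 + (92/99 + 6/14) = 6331508/566181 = 11.18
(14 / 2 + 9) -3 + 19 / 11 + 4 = 206 / 11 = 18.73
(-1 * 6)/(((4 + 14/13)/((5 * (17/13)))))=-85/11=-7.73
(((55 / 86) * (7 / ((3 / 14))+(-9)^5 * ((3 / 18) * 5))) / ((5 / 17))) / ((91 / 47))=-55225.86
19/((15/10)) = 38/3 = 12.67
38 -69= -31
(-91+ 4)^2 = 7569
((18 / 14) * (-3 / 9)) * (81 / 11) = -243 / 77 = -3.16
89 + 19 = 108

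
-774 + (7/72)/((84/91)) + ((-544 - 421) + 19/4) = -1498301/864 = -1734.14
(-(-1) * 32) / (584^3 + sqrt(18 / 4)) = 12747309056 / 79342718832607223 - 96 * sqrt(2) / 79342718832607223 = 0.00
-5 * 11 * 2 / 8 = -13.75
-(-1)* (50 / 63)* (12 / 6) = 100 / 63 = 1.59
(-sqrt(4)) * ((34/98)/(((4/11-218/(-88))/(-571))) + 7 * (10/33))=27331628/202125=135.22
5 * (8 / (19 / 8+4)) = 320 / 51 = 6.27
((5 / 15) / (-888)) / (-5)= 1 / 13320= 0.00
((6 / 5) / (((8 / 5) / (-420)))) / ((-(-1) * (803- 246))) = -315 / 557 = -0.57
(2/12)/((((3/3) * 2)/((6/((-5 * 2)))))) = -1/20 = -0.05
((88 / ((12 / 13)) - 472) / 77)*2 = -2260 / 231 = -9.78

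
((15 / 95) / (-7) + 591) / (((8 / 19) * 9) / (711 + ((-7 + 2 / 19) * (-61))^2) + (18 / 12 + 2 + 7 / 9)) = 2834585047800 / 20518186507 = 138.15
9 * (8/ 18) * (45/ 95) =36/ 19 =1.89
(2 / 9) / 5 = 2 / 45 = 0.04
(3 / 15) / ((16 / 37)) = 37 / 80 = 0.46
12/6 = 2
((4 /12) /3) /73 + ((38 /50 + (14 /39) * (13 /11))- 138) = -24718912 /180675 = -136.81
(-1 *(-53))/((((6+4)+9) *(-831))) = -0.00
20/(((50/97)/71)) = 13774/5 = 2754.80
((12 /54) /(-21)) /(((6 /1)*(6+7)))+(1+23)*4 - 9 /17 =11963116 /125307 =95.47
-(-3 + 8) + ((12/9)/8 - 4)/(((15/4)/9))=-71/5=-14.20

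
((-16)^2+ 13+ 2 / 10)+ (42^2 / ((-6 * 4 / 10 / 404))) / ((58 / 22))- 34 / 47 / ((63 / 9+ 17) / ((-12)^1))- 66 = -766202627 / 6815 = -112428.85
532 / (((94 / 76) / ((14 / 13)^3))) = 55472704 / 103259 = 537.22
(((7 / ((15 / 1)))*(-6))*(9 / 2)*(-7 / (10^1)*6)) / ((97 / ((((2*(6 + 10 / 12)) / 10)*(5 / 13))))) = 18081 / 63050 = 0.29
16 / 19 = 0.84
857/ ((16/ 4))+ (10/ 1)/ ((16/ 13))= 1779/ 8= 222.38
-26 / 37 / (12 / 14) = -91 / 111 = -0.82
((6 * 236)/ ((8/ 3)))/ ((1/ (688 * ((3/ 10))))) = 547992/ 5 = 109598.40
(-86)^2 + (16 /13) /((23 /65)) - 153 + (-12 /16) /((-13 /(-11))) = 8666029 /1196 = 7245.84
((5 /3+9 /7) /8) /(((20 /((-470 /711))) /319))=-464783 /119448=-3.89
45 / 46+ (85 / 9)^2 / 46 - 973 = -1807264 / 1863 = -970.08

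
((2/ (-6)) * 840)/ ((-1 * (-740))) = -14/ 37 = -0.38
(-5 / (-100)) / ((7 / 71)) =71 / 140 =0.51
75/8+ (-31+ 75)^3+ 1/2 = 85193.88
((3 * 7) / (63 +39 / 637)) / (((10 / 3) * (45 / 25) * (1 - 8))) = -49 / 6180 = -0.01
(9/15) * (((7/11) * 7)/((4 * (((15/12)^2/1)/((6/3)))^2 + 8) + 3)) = 12544/63085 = 0.20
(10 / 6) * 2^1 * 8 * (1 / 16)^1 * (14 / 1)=70 / 3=23.33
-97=-97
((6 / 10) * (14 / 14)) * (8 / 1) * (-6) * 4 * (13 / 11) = -7488 / 55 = -136.15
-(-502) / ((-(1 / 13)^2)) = -84838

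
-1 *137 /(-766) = 137 /766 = 0.18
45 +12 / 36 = 136 / 3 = 45.33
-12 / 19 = -0.63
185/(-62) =-185/62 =-2.98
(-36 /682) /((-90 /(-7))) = -7 /1705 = -0.00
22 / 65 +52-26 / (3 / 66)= -33778 / 65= -519.66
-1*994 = -994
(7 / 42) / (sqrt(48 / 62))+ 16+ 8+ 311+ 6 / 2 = sqrt(186) / 72+ 338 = 338.19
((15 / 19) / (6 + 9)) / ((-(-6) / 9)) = 3 / 38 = 0.08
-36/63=-4/7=-0.57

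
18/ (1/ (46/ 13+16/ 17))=17820/ 221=80.63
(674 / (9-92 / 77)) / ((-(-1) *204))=25949 / 61302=0.42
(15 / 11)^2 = 225 / 121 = 1.86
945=945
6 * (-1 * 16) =-96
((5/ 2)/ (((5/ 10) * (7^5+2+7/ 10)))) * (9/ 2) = 225/ 168097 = 0.00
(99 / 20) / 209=9 / 380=0.02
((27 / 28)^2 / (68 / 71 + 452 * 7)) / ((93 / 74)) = 70929 / 303411136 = 0.00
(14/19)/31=14/589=0.02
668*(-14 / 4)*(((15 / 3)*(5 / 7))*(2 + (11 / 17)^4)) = -1517053050 / 83521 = -18163.73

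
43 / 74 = 0.58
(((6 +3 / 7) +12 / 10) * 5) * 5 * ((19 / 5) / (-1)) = -5073 / 7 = -724.71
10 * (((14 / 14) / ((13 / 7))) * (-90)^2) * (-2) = -1134000 / 13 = -87230.77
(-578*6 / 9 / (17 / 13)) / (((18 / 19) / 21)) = -58786 / 9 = -6531.78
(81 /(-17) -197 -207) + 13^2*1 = -4076 /17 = -239.76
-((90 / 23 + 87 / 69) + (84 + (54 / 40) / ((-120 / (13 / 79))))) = -129620509 / 1453600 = -89.17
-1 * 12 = -12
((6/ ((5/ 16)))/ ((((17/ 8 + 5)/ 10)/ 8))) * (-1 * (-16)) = 65536/ 19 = 3449.26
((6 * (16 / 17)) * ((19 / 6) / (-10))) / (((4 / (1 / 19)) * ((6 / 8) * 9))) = -8 / 2295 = -0.00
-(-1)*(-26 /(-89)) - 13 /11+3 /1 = 2066 /979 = 2.11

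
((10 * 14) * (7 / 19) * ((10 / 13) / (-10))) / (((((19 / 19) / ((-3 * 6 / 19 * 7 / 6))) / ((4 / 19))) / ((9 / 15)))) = 49392 / 89167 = 0.55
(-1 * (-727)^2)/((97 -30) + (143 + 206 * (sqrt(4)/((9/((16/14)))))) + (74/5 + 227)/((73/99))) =-12153524355/13572523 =-895.45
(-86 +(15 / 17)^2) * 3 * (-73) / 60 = 1797917 / 5780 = 311.06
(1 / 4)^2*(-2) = -1 / 8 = -0.12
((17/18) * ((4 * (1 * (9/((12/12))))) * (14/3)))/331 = 476/993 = 0.48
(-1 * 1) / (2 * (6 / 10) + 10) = -5 / 56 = -0.09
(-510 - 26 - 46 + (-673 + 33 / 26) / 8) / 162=-138521 / 33696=-4.11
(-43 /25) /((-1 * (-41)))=-0.04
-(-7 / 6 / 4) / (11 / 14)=49 / 132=0.37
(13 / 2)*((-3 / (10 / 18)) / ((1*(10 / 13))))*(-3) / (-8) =-13689 / 800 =-17.11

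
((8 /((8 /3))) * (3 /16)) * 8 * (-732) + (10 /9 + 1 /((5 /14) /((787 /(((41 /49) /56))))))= 266025148 /1845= 144187.07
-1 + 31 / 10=21 / 10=2.10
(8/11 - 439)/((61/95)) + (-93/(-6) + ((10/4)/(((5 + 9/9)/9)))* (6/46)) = -666.57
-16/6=-8/3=-2.67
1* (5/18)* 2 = 5/9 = 0.56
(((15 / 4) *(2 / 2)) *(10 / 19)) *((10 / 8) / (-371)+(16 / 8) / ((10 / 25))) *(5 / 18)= 926875 / 338352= 2.74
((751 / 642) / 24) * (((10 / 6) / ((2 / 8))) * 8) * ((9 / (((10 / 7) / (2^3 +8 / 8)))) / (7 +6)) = 15771 / 1391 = 11.34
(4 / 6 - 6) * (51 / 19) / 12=-68 / 57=-1.19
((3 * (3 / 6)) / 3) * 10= 5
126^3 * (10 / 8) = 2500470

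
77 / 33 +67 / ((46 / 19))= 4141 / 138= 30.01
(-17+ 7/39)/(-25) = 0.67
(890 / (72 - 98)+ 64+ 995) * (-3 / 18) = -170.79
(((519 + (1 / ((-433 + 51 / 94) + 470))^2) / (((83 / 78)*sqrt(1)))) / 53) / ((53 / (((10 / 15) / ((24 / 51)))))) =1428445061615 / 5807151335254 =0.25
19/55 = 0.35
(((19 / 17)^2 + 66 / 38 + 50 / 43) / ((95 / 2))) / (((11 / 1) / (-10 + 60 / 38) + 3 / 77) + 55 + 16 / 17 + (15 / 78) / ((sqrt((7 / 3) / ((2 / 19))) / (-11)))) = 3037375153612800 * sqrt(798) / 6535304099268716798953 + 9341917136749701504 / 5847377351977272925379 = 0.00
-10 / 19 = -0.53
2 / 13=0.15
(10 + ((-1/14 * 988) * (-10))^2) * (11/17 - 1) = -146424540/833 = -175779.76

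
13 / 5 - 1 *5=-12 / 5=-2.40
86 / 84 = 43 / 42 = 1.02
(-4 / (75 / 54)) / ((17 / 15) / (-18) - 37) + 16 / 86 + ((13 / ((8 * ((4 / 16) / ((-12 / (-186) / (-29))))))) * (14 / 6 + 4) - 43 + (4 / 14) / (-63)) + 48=4407906412916 / 852983520795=5.17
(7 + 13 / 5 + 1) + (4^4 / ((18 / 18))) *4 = 5173 / 5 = 1034.60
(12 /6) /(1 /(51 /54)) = 17 /9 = 1.89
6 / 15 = 2 / 5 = 0.40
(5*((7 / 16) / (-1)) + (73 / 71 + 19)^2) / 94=4.24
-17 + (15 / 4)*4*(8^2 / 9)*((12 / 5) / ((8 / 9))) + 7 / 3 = 820 / 3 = 273.33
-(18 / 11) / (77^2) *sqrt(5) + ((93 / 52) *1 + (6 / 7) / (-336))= 9101 / 5096 - 18 *sqrt(5) / 65219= 1.79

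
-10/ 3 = -3.33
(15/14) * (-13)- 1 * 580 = -8315/14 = -593.93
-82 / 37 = -2.22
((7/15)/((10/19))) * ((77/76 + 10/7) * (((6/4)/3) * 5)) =433/80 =5.41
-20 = -20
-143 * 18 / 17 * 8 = -20592 / 17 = -1211.29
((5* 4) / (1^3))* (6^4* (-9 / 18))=-12960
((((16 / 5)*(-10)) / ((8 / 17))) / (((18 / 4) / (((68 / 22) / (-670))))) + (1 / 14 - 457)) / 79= -212124137 / 36680490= -5.78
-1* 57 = -57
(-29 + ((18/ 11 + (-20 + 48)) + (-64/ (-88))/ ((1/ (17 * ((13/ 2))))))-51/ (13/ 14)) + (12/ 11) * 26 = 7785/ 143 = 54.44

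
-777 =-777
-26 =-26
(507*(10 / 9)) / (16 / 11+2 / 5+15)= 92950 / 2781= 33.42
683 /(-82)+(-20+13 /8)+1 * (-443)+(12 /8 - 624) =-358243 /328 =-1092.20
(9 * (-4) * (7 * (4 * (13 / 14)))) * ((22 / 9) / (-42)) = 1144 / 21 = 54.48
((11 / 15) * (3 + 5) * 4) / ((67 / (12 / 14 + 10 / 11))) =0.62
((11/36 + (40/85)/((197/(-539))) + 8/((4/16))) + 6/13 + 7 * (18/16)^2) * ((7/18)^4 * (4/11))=2428831659695/7239418737408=0.34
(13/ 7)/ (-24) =-13/ 168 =-0.08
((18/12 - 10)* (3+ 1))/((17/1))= -2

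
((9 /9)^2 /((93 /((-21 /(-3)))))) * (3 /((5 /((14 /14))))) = 7 /155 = 0.05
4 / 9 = 0.44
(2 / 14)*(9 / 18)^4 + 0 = 1 / 112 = 0.01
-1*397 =-397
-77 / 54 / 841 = -77 / 45414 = -0.00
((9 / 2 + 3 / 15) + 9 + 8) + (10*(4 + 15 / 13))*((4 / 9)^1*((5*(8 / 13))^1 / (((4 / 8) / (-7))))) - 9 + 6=-14723573 / 15210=-968.02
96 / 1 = 96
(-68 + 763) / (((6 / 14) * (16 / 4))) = 4865 / 12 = 405.42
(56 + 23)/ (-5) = -79/ 5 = -15.80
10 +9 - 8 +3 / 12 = 45 / 4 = 11.25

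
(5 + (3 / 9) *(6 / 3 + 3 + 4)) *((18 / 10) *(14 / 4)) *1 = 252 / 5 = 50.40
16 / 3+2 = 22 / 3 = 7.33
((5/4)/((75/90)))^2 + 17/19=239/76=3.14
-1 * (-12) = 12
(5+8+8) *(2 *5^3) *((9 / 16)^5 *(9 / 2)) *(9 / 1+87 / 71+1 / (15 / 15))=1111841002125 / 74448896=14934.28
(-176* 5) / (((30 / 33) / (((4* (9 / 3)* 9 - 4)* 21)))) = -2114112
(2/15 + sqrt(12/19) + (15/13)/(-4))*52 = -121/15 + 104*sqrt(57)/19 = 33.26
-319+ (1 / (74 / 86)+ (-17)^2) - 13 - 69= -4101 / 37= -110.84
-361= -361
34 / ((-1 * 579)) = -34 / 579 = -0.06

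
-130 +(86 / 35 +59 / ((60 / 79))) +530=201659 / 420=480.14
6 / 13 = 0.46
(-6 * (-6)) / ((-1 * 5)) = -36 / 5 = -7.20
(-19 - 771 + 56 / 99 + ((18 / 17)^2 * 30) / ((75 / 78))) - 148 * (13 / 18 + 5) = -229080364 / 143055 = -1601.34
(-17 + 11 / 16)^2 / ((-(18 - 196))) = 68121 / 45568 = 1.49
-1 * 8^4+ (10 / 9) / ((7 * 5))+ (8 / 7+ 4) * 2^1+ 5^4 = -218023 / 63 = -3460.68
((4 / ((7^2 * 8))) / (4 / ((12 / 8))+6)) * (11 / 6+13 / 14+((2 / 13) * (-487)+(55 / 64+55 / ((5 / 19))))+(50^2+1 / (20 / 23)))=230529779 / 74197760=3.11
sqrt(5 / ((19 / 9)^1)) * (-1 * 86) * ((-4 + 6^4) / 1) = -17544 * sqrt(95) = -170997.76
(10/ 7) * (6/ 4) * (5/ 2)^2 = 375/ 28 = 13.39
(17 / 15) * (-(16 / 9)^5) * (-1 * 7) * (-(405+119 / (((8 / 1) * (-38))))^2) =-7374357602791424 / 319750335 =-23062861.23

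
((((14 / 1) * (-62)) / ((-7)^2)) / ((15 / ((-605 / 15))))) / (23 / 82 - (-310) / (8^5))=10078846976 / 61352865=164.28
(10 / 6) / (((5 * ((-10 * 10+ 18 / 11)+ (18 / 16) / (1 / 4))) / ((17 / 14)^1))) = -187 / 43365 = -0.00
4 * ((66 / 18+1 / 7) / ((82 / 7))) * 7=1120 / 123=9.11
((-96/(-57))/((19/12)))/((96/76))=16/19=0.84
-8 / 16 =-1 / 2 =-0.50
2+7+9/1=18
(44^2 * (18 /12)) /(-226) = -1452 /113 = -12.85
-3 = -3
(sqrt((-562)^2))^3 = 177504328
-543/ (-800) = 543/ 800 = 0.68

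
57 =57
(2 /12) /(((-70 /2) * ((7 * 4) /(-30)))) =1 /196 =0.01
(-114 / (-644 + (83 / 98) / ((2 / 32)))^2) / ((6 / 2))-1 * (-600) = 286294653581 / 477157832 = 600.00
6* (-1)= -6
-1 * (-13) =13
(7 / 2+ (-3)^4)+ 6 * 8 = 265 / 2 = 132.50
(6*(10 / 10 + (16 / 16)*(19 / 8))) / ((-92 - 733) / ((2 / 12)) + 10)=-81 / 19760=-0.00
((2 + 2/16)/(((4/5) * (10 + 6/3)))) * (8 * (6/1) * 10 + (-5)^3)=30175/384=78.58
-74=-74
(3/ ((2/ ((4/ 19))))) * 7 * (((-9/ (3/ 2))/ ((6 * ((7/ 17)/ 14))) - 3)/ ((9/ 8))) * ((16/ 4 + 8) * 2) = -33152/ 19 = -1744.84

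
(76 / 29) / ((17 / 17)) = 76 / 29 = 2.62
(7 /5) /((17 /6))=42 /85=0.49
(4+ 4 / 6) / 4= 7 / 6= 1.17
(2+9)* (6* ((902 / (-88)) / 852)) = -451 / 568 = -0.79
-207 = -207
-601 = -601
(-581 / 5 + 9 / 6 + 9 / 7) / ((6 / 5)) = -7939 / 84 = -94.51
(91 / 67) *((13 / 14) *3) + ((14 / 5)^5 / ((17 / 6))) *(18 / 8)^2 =311.29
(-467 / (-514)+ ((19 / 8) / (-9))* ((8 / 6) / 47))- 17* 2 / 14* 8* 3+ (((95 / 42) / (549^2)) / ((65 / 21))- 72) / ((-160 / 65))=-45887570492059 / 1630998960192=-28.13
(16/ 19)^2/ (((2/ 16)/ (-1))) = -2048/ 361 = -5.67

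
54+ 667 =721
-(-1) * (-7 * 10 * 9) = -630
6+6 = 12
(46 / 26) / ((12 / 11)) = 253 / 156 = 1.62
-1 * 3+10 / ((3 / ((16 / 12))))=13 / 9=1.44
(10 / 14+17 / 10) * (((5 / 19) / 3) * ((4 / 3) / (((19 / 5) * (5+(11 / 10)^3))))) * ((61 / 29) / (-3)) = -7930000 / 963598167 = -0.01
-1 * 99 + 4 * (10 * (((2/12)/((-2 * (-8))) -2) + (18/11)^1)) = -113.13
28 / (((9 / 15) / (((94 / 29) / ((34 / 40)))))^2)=2474080000 / 2187441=1131.04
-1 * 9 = -9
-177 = -177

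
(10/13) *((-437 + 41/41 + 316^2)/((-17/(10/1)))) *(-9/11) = 89478000/2431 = 36807.08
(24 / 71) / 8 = 3 / 71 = 0.04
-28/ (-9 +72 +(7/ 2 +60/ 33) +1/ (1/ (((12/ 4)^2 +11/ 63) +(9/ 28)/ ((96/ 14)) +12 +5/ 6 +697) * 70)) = -0.36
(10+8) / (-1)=-18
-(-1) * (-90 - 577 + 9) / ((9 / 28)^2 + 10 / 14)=-515872 / 641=-804.79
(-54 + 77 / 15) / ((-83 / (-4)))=-2932 / 1245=-2.36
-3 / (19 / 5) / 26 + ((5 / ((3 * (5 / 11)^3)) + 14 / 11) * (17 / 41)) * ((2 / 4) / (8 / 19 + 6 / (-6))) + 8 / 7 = -3665766586 / 643317675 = -5.70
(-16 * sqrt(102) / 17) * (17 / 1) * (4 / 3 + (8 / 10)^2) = -2368 * sqrt(102) / 75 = -318.88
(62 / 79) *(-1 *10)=-620 / 79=-7.85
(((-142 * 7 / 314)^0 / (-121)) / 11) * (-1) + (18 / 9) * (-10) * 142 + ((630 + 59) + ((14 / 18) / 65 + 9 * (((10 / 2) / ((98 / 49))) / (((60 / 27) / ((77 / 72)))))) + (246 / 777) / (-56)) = -2140.16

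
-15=-15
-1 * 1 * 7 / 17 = -7 / 17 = -0.41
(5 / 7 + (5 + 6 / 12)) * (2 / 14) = 87 / 98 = 0.89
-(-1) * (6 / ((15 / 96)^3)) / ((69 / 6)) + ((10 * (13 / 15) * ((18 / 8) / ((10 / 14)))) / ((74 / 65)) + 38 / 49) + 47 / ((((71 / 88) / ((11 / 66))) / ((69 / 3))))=384.83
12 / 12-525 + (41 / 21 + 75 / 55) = -120278 / 231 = -520.68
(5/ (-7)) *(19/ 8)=-1.70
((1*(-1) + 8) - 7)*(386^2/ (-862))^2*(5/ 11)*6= 0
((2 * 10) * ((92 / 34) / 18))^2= 9.04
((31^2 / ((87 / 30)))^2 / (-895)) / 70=-1.75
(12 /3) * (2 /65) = 8 /65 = 0.12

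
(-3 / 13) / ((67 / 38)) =-114 / 871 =-0.13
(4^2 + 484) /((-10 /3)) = -150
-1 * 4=-4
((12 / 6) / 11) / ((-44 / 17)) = -0.07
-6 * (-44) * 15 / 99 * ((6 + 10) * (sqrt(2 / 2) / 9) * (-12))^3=-10485760 / 27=-388361.48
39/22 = 1.77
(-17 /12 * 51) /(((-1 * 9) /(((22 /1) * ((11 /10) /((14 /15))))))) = 34969 /168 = 208.15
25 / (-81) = -25 / 81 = -0.31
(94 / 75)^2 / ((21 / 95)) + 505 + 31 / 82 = 992810113 / 1937250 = 512.48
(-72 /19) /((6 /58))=-696 /19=-36.63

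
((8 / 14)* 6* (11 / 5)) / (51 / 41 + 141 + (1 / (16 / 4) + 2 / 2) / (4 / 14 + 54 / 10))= 783264 / 14793695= 0.05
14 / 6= 7 / 3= 2.33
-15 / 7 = -2.14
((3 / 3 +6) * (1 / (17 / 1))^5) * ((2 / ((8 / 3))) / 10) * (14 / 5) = 147 / 141985700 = 0.00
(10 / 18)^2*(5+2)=175 / 81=2.16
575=575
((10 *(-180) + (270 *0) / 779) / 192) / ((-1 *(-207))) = -25 / 552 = -0.05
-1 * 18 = -18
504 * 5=2520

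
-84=-84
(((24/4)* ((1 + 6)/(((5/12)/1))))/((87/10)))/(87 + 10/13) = 624/4727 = 0.13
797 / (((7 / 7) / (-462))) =-368214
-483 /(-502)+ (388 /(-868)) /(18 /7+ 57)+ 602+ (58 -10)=4224275147 /6489354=650.95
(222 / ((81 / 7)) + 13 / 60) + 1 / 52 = 34084 / 1755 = 19.42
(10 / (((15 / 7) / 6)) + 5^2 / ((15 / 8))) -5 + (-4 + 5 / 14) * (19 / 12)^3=176389 / 8064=21.87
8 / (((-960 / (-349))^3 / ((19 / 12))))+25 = 33985262431 / 1327104000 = 25.61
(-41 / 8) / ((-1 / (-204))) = -2091 / 2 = -1045.50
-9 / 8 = -1.12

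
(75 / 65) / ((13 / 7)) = 105 / 169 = 0.62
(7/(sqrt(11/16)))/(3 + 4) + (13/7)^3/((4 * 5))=2197/6860 + 4 * sqrt(11)/11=1.53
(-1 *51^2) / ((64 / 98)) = -127449 / 32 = -3982.78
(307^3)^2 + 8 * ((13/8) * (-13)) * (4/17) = 14232433859243557/17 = 837201991720209.24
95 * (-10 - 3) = -1235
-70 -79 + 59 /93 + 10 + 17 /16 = -204307 /1488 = -137.30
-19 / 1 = -19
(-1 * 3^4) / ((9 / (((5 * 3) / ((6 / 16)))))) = -360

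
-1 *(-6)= 6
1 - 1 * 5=-4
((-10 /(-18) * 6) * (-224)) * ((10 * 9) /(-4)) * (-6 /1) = -100800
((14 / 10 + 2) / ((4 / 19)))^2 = 104329 / 400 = 260.82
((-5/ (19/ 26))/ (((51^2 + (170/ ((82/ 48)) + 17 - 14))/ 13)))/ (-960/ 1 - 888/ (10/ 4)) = 173225/ 6924646368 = 0.00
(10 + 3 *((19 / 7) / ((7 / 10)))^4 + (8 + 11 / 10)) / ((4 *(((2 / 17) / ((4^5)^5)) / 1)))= 48086861947577533525393408 / 28824005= 1668292173401216573.66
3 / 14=0.21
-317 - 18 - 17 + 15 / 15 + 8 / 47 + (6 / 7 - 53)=-132578 / 329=-402.97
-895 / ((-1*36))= 895 / 36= 24.86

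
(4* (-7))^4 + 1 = 614657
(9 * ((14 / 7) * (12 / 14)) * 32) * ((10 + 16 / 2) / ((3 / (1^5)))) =20736 / 7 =2962.29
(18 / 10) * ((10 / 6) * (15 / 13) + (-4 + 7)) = 576 / 65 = 8.86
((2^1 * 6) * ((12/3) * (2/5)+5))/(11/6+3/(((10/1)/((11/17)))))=1836/47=39.06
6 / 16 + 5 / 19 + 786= 119569 / 152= 786.64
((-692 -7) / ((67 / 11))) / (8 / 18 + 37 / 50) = -3460050 / 35711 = -96.89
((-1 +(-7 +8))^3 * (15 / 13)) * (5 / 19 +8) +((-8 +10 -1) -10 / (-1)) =11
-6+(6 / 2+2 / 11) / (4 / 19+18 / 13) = -17359 / 4334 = -4.01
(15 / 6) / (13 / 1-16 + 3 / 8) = -20 / 21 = -0.95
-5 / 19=-0.26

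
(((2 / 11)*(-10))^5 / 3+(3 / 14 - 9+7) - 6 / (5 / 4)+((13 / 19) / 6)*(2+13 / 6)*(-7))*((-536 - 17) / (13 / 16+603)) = 20145413529292 / 1330306222905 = 15.14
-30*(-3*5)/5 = 90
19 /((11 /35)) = 665 /11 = 60.45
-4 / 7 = -0.57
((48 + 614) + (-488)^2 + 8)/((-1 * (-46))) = 119407/23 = 5191.61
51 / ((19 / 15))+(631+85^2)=150029 / 19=7896.26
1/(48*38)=1/1824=0.00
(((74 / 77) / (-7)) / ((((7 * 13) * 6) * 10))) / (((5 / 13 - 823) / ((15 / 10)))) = 37 / 806969240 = 0.00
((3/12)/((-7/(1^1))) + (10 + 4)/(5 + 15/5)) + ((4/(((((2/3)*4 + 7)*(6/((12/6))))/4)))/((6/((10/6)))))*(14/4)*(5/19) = 1.86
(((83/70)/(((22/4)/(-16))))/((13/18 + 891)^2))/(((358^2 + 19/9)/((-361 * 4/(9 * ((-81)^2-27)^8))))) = 29963/18331106993153666170574026288750171205212575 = 0.00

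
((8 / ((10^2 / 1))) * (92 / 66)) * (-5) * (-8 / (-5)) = -0.89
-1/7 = -0.14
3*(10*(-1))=-30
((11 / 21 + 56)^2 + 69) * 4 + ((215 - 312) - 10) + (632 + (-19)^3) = 2964298 / 441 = 6721.76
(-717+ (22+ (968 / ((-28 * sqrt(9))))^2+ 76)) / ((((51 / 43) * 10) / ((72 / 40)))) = -73.79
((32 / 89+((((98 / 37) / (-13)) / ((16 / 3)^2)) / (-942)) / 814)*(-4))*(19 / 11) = -9567813241601 / 3851516825728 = -2.48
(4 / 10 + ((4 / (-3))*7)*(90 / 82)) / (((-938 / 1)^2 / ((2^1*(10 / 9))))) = -2018 / 81165609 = -0.00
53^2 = 2809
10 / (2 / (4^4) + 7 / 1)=1.43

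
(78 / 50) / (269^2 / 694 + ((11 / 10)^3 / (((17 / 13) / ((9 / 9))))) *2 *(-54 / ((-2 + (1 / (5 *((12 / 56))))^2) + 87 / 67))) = -588265977 / 205065295190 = -0.00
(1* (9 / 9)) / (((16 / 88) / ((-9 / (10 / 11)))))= -1089 / 20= -54.45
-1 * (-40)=40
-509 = -509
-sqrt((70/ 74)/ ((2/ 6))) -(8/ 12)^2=-sqrt(3885)/ 37 -4/ 9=-2.13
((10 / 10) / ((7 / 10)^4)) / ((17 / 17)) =10000 / 2401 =4.16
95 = 95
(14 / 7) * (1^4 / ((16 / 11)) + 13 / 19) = 417 / 152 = 2.74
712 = 712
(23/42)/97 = 23/4074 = 0.01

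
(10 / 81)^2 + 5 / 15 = 2287 / 6561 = 0.35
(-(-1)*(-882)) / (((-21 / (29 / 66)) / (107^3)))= 22607611.73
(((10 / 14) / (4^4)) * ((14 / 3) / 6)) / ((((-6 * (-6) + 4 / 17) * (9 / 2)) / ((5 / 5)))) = 85 / 6386688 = 0.00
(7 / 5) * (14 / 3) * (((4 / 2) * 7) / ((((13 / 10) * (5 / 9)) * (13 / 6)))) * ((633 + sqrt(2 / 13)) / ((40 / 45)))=55566 * sqrt(26) / 10985 + 35173278 / 845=41650.97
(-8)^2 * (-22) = -1408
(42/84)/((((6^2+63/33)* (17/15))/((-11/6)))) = -605/28356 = -0.02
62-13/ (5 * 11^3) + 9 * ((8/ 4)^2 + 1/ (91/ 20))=60546007/ 605605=99.98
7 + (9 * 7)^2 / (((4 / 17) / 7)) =472339 / 4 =118084.75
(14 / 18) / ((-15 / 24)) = -56 / 45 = -1.24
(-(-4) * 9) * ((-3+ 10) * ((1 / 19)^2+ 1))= 91224 / 361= 252.70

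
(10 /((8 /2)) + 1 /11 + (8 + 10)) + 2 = 22.59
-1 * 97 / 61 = -97 / 61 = -1.59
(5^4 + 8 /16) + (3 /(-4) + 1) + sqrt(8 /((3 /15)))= 2 * sqrt(10) + 2503 /4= 632.07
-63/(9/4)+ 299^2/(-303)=-97885/303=-323.05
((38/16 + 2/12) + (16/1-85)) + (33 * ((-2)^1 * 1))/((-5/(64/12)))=3.94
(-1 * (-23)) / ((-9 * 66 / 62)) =-713 / 297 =-2.40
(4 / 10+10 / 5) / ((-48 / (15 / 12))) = -1 / 16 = -0.06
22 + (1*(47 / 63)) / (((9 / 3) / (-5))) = 3923 / 189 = 20.76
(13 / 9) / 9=13 / 81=0.16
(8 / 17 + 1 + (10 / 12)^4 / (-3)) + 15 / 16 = 37135 / 16524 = 2.25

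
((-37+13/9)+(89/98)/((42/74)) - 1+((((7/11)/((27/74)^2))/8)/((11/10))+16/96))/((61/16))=-16577983168/1845596907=-8.98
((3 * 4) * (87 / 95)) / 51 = 348 / 1615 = 0.22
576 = 576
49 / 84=7 / 12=0.58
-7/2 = -3.50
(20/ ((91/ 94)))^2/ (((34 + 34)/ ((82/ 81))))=6.35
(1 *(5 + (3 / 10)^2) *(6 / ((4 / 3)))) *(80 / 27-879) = -12039377 / 600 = -20065.63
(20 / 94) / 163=0.00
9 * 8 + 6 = 78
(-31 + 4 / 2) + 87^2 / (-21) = -389.43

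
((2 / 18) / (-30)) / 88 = -1 / 23760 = -0.00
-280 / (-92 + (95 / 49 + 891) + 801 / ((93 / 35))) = -425320 / 1674531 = -0.25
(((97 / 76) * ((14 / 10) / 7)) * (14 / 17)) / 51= 679 / 164730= 0.00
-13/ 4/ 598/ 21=-1/ 3864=-0.00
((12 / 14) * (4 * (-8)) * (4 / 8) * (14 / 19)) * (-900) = 172800 / 19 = 9094.74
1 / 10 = 0.10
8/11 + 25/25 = 19/11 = 1.73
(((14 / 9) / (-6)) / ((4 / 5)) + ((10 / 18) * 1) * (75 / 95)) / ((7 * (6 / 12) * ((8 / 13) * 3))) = 3055 / 172368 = 0.02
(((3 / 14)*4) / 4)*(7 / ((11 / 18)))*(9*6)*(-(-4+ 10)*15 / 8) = -32805 / 22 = -1491.14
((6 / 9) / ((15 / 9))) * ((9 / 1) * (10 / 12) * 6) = 18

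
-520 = -520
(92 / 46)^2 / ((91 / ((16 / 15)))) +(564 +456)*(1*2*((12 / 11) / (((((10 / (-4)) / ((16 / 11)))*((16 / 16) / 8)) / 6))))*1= -10265141696 / 165165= -62150.83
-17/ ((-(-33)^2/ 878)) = 14926/ 1089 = 13.71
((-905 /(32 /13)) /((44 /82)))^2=232675993225 /495616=469468.28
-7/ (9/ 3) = -7/ 3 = -2.33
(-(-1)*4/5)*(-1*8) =-32/5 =-6.40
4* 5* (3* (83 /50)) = 498 /5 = 99.60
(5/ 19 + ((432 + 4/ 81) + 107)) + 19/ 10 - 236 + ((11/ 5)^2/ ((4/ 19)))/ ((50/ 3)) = 2359224983/ 7695000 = 306.59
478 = 478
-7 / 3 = -2.33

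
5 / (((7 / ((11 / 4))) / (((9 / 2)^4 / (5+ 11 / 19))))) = 6856245 / 47488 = 144.38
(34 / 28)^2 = 289 / 196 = 1.47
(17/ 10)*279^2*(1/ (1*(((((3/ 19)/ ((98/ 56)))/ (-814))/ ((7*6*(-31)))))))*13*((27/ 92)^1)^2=147310598026254663/ 84640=1740437122238.36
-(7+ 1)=-8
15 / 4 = 3.75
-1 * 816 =-816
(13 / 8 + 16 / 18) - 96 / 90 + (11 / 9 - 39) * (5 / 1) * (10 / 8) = -84479 / 360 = -234.66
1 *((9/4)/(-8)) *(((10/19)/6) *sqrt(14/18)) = -5 *sqrt(7)/608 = -0.02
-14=-14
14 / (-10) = -7 / 5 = -1.40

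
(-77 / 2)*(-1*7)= 269.50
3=3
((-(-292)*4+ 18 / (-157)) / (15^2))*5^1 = 183358 / 7065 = 25.95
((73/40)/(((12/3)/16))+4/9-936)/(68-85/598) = -24979357/1826055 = -13.68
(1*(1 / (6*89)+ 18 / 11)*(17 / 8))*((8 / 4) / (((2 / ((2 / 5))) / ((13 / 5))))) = 3.62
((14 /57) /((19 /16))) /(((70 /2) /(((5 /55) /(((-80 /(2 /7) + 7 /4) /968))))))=-11264 /6026895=-0.00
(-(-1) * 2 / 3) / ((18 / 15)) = 0.56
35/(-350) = -1/10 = -0.10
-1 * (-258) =258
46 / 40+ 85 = 1723 / 20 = 86.15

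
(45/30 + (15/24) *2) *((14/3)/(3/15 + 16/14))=2695/282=9.56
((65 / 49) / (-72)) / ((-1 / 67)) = 4355 / 3528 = 1.23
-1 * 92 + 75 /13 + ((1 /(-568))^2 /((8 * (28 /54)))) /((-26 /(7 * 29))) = -11573168911 /134211584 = -86.23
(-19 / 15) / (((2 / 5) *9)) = -19 / 54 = -0.35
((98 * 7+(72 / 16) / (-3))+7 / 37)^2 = 2567144889 / 5476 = 468799.29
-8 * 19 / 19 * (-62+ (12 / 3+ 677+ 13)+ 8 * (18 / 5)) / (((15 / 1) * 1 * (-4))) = 6608 / 75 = 88.11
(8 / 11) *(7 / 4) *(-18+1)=-238 / 11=-21.64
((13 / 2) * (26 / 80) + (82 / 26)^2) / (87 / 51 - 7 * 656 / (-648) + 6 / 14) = 1571552199 / 1201657600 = 1.31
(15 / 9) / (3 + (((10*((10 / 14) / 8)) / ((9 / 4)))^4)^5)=1616812799777249527984948698966901335 / 2910263048693996168102190037290813028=0.56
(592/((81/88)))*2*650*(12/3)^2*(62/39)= 5167923200/243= 21267173.66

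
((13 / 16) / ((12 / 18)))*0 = 0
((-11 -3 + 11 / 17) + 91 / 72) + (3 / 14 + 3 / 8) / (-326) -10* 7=-229293563 / 2793168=-82.09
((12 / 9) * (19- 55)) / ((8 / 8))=-48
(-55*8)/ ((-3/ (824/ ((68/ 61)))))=5529040/ 51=108412.55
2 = 2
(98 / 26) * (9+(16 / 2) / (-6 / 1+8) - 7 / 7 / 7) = 630 / 13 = 48.46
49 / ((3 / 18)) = 294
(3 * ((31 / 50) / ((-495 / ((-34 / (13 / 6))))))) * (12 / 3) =4216 / 17875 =0.24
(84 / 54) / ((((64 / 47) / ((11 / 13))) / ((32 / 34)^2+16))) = 1103795 / 67626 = 16.32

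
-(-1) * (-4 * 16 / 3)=-21.33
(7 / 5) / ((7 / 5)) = 1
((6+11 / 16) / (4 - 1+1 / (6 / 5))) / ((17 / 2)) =321 / 1564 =0.21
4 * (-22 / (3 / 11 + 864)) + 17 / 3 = 17635 / 3169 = 5.56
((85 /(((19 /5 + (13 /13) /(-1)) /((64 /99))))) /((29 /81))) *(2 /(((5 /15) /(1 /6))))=122400 /2233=54.81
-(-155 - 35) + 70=260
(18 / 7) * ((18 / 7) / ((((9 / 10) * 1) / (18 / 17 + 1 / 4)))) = 8010 / 833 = 9.62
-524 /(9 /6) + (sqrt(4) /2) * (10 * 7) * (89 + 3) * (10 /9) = 61256 /9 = 6806.22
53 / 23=2.30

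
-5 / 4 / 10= -1 / 8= -0.12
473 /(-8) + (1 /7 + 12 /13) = -42267 /728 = -58.06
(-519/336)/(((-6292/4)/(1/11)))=173/1937936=0.00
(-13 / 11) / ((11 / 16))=-1.72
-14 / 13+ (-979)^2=12459719 / 13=958439.92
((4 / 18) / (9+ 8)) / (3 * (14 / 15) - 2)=5 / 306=0.02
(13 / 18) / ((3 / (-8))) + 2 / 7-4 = -1066 / 189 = -5.64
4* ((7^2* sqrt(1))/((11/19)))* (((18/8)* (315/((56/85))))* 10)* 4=160248375/11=14568034.09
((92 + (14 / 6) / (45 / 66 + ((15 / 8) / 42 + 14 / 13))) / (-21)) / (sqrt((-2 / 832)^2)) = -3362869120 / 1819629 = -1848.11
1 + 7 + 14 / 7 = 10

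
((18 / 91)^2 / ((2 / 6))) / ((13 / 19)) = 0.17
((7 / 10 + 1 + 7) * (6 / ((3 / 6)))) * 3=313.20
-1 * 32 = -32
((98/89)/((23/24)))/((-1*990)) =-0.00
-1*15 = -15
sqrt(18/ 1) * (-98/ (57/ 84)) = -8232 * sqrt(2)/ 19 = -612.73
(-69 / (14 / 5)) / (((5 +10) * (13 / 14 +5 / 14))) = -23 / 18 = -1.28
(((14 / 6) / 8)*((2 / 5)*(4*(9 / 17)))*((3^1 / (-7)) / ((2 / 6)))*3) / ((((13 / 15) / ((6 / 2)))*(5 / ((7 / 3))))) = -1701 / 1105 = -1.54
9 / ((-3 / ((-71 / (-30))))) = -71 / 10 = -7.10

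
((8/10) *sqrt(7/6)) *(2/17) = 4 *sqrt(42)/255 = 0.10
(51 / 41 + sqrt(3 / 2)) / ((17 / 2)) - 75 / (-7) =sqrt(6) / 17 + 3117 / 287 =11.00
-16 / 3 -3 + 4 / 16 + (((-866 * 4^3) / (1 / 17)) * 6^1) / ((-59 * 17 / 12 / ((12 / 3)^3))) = 3064719781 / 708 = 4328700.26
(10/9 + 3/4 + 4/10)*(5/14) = 407/504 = 0.81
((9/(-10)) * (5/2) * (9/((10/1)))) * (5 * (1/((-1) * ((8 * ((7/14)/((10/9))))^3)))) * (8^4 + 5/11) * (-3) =-5632625/2112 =-2666.96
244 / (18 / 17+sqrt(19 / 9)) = -671976 / 2575+211548*sqrt(19) / 2575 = 97.14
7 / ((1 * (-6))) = -7 / 6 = -1.17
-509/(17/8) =-4072/17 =-239.53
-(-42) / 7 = 6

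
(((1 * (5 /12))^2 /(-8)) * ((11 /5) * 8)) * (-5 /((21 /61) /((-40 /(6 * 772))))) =-83875 /1750896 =-0.05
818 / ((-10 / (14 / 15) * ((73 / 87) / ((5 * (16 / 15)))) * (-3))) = 2656864 / 16425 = 161.76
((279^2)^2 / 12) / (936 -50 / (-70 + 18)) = 26256625551 / 48722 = 538906.97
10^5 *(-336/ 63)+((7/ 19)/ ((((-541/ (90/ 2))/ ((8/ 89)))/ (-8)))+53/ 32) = -46839199806511/ 87823776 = -533331.66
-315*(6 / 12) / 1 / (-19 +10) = 35 / 2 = 17.50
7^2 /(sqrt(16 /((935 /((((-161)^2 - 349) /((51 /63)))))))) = 2.11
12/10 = 6/5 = 1.20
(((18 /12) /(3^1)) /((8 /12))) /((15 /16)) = 4 /5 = 0.80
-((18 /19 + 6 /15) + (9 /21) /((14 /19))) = -17959 /9310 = -1.93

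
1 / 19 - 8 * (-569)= 86489 / 19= 4552.05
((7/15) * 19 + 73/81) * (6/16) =989/270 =3.66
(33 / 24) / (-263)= -11 / 2104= -0.01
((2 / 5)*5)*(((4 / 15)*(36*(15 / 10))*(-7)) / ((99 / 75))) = -1680 / 11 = -152.73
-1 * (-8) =8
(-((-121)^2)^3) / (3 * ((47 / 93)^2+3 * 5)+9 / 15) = -45240445050433215 / 668369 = -67687826710.15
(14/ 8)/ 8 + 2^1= 71/ 32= 2.22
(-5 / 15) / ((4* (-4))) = 0.02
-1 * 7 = -7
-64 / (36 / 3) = -16 / 3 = -5.33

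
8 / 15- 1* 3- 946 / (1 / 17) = -241267 / 15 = -16084.47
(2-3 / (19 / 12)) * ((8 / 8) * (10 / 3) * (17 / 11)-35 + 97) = 4432 / 627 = 7.07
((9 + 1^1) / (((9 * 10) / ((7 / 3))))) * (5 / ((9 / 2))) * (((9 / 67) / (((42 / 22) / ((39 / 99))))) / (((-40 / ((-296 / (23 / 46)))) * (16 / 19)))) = 9139 / 65124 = 0.14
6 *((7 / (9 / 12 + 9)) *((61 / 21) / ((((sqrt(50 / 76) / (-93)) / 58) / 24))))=-21058176 *sqrt(38) / 65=-1997097.15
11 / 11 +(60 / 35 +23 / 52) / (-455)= 32967 / 33124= 1.00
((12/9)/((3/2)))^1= 8/9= 0.89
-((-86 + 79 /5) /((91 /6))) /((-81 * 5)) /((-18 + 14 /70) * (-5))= -2 /15575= -0.00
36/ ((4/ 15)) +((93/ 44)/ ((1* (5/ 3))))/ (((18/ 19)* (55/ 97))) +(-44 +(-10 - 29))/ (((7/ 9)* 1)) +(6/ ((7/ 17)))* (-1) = 2723131/ 169400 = 16.08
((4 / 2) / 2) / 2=1 / 2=0.50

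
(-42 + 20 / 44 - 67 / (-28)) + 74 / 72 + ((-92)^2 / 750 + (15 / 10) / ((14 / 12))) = -4427191 / 173250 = -25.55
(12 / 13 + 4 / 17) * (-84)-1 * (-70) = -6034 / 221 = -27.30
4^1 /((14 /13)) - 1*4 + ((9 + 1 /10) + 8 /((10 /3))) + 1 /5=799 /70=11.41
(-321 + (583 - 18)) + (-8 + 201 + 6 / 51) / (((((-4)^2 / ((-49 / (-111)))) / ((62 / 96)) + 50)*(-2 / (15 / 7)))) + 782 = 5612544867 / 5480732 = 1024.05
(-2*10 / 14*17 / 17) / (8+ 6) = -5 / 49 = -0.10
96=96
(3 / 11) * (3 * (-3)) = -27 / 11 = -2.45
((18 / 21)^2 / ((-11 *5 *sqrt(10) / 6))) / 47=-108 *sqrt(10) / 633325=-0.00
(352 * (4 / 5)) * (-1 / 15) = -1408 / 75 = -18.77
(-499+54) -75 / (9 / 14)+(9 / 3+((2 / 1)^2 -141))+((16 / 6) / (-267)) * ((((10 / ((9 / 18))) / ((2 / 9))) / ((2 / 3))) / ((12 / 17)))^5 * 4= -87334522603151 / 8544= -10221737196.06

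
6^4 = 1296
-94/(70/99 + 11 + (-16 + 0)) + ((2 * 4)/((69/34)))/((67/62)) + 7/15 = 51105733/1964775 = 26.01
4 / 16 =1 / 4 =0.25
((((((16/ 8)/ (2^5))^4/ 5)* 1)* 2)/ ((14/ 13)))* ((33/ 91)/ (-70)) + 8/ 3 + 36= 130377318301/ 3371827200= 38.67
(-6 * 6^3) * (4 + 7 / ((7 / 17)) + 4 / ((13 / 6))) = -384912 / 13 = -29608.62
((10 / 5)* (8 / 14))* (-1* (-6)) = 48 / 7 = 6.86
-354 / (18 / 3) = -59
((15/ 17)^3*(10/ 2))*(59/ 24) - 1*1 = 292571/ 39304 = 7.44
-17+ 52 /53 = -849 /53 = -16.02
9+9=18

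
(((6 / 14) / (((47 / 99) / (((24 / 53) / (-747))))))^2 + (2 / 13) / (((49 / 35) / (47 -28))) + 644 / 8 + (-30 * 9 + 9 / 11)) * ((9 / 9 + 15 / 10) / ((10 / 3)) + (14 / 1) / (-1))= 111779769172517839 / 45211599801368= 2472.37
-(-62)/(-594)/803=-31/238491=-0.00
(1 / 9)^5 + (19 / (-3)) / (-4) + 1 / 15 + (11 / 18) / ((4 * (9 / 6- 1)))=577373 / 295245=1.96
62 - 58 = 4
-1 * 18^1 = -18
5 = 5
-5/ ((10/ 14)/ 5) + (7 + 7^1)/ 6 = -98/ 3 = -32.67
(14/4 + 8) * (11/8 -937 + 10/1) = -170315/16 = -10644.69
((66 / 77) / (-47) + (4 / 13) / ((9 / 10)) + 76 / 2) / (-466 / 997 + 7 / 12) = 5883065696 / 17796597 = 330.57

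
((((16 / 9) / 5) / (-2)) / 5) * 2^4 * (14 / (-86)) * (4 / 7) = 512 / 9675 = 0.05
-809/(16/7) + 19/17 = -95967/272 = -352.82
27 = 27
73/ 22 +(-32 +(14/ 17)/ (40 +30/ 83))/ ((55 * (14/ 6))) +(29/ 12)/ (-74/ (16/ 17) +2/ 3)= 124627729981/ 41023078250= 3.04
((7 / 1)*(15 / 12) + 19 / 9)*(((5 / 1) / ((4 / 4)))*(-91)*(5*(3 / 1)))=-74127.08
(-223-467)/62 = -345/31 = -11.13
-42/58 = -21/29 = -0.72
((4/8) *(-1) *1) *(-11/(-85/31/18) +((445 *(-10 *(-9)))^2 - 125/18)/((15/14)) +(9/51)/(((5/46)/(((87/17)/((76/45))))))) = -2219509692073391/2965140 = -748534535.32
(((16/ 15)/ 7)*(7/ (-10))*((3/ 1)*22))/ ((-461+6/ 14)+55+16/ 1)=1232/ 68175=0.02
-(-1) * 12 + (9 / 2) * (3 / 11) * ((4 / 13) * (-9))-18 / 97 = 116736 / 13871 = 8.42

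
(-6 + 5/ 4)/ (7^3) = -19/ 1372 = -0.01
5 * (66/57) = 5.79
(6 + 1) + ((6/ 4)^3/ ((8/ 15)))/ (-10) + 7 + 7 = 2607/ 128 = 20.37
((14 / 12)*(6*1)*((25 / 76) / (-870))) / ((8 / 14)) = -245 / 52896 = -0.00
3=3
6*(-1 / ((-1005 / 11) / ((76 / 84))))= 418 / 7035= 0.06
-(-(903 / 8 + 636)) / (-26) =-5991 / 208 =-28.80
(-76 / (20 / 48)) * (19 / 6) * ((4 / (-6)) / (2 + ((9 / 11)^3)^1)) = 7687856 / 50865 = 151.14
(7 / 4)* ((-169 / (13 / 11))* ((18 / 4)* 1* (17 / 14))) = -21879 / 16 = -1367.44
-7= -7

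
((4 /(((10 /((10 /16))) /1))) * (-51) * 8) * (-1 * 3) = 306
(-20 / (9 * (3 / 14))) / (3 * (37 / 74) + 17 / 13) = -7280 / 1971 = -3.69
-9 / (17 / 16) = -144 / 17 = -8.47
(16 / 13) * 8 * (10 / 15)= 256 / 39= 6.56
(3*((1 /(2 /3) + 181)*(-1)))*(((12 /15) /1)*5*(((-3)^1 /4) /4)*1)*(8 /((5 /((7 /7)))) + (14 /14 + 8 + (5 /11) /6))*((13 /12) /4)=3343327 /2816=1187.26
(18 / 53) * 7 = 126 / 53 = 2.38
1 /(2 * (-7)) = -1 /14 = -0.07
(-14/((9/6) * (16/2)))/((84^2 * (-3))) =1/18144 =0.00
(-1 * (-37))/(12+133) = 37/145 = 0.26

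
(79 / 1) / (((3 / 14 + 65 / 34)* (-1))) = -9401 / 253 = -37.16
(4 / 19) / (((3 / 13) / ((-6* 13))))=-1352 / 19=-71.16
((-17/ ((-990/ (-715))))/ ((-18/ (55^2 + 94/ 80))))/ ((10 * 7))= 8917129/ 302400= 29.49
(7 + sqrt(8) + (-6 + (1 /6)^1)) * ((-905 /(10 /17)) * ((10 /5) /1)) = -6154 * sqrt(2)- 21539 /6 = -12292.90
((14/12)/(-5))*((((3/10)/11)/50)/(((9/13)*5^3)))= -91/61875000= -0.00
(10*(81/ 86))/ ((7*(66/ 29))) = 3915/ 6622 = 0.59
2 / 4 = 1 / 2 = 0.50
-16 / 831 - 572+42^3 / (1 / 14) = 861464444 / 831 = 1036659.98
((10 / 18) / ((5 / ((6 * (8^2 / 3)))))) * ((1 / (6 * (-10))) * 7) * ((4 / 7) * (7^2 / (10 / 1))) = -3136 / 675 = -4.65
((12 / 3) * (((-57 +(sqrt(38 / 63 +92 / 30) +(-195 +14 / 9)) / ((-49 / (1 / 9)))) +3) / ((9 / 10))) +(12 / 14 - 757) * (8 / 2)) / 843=-116544116 / 30112803 - 272 * sqrt(35) / 70263207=-3.87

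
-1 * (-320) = 320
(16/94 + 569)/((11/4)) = 107004/517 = 206.97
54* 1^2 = 54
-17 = -17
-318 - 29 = -347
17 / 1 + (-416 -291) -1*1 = -691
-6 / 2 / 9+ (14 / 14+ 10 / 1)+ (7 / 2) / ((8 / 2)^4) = 16405 / 1536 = 10.68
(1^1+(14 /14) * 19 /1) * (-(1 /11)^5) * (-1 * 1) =20 /161051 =0.00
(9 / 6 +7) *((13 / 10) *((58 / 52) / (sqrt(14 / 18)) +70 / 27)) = 1479 *sqrt(7) / 280 +1547 / 54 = 42.62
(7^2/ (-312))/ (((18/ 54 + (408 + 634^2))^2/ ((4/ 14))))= -21/ 75767822553748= -0.00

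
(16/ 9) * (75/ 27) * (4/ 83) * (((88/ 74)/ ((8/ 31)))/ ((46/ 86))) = 11730400/ 5721273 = 2.05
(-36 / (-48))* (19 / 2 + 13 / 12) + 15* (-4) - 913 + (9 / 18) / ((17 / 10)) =-262417 / 272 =-964.77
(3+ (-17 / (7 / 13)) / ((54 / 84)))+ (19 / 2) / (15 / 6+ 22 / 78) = -83386 / 1953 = -42.70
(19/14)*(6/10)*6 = 171/35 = 4.89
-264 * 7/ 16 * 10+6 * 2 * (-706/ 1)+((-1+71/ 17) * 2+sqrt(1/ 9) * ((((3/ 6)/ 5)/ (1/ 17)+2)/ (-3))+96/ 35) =-9618.32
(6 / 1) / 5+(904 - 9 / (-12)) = 18119 / 20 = 905.95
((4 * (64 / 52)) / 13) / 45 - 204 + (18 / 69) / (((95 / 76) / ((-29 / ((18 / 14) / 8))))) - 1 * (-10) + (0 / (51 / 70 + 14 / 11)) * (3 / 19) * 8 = -231.65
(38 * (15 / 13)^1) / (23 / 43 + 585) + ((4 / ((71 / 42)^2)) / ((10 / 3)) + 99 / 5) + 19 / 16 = 1417823026631 / 65999594960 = 21.48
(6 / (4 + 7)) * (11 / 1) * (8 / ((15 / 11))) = 35.20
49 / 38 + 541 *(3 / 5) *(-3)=-184777 / 190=-972.51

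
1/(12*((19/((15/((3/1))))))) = 5/228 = 0.02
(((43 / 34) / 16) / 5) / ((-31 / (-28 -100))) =172 / 2635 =0.07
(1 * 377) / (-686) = -377 / 686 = -0.55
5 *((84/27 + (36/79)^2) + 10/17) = 18653470/954873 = 19.54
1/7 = 0.14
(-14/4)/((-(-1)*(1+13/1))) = -1/4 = -0.25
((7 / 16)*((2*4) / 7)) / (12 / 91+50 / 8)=0.08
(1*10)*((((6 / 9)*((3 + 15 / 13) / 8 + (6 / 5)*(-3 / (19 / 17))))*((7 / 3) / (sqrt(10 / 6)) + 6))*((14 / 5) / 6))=-62286 / 1235-72667*sqrt(15) / 18525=-65.63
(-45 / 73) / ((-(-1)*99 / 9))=-45 / 803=-0.06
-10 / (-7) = 10 / 7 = 1.43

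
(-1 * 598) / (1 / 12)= -7176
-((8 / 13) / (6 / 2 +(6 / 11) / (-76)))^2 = -11182336 / 264485169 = -0.04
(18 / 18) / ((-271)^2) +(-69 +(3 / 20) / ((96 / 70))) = -323801305 / 4700224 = -68.89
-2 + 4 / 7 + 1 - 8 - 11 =-136 / 7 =-19.43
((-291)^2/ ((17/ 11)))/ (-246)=-310497/ 1394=-222.74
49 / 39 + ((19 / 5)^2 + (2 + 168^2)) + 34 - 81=28194.70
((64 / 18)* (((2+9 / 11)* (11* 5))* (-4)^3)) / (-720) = 3968 / 81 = 48.99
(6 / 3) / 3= 2 / 3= 0.67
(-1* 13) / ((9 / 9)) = -13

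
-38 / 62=-19 / 31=-0.61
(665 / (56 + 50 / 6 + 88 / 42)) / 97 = 0.10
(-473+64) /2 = -409 /2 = -204.50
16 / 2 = 8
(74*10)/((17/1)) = 740/17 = 43.53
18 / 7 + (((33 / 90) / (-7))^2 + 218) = 9727321 / 44100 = 220.57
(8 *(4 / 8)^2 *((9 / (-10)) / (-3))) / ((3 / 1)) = 1 / 5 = 0.20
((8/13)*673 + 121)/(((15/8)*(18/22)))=68024/195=348.84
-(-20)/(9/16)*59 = 18880/9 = 2097.78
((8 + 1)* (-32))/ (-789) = 96/ 263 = 0.37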